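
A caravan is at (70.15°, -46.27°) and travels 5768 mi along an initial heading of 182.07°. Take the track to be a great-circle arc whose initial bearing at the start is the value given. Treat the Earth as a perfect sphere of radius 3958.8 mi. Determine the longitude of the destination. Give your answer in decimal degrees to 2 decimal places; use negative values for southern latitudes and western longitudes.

Angular distance δ = d/R = 5768 / 3958.8 = 1.457007 rad.
Converting: φ₁ = 1.224348 rad, θ = 3.177721 rad.
Applying the spherical law of cosines for sides, sin φ₂ = sin φ₁ cos δ + cos φ₁ sin δ cos θ = -0.230345, so φ₂ = -13.32°.
For the longitude increment, Δλ = atan2( sin θ sin δ cos φ₁, cos δ − sin φ₁ sin φ₂ ) = atan2(-0.012186, 0.330203) = -2.11°.
λ₂ = λ₁ + Δλ = -48.38°.

longitude -48.38°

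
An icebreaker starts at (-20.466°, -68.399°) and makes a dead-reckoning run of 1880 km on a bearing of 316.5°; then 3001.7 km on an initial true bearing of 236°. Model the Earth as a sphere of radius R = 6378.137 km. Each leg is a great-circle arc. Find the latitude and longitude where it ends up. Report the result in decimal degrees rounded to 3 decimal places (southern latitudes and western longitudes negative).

Apply the spherical direct solution leg by leg, carrying full precision between legs.
Leg 1: from (-20.466°, -68.399°), δ = 1880/6378.137 = 0.294757 rad, θ = 316.5° → φ = -7.883°, λ = -80.046°.
Leg 2: from (-7.883°, -80.046°), δ = 3001.7/6378.137 = 0.470623 rad, θ = 236° → φ = -21.926°, λ = -103.951°.

latitude -21.926°, longitude -103.951°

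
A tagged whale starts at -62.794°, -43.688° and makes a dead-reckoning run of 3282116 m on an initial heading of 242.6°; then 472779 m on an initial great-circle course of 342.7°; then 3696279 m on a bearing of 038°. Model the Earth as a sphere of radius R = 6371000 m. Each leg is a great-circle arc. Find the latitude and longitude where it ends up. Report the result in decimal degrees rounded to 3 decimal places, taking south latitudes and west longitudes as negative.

latitude -28.038°, longitude -89.386°

Apply the spherical direct solution leg by leg, carrying full precision between legs.
Leg 1: from (-62.794°, -43.688°), δ = 3282116/6371000 = 0.515165 rad, θ = 242.6° → φ = -61.354°, λ = -109.529°.
Leg 2: from (-61.354°, -109.529°), δ = 472779/6371000 = 0.074208 rad, θ = 342.7° → φ = -57.272°, λ = -111.866°.
Leg 3: from (-57.272°, -111.866°), δ = 3696279/6371000 = 0.580173 rad, θ = 38° → φ = -28.038°, λ = -89.386°.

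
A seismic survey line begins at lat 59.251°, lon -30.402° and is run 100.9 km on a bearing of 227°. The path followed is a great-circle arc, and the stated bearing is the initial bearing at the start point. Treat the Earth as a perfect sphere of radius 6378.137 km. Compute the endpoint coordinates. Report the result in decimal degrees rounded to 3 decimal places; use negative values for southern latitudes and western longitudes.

latitude 58.627°, longitude -31.675°

δ = 100.9/6378.137 = 0.015820 rad (0.9064°).
Start latitude φ₁ = 1.034125 rad; initial bearing θ = 3.961897 rad.
Applying the spherical law of cosines for sides, sin φ₂ = sin φ₁ cos δ + cos φ₁ sin δ cos θ = 0.853792, so φ₂ = 58.627°.
Then Δλ = atan2(-0.005915, 0.266113) = -0.022224 rad, from sin θ sin δ cos φ₁ over cos δ − sin φ₁ sin φ₂.
Hence λ₂ = -30.402° + -1.273° = -31.675°.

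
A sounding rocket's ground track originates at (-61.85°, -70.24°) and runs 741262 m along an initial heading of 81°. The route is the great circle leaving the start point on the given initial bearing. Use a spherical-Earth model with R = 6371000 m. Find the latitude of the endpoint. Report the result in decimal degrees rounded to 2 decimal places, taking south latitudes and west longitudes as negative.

latitude -60.13°

δ = 741262/6371000 = 0.116349 rad (6.6663°).
Converting: φ₁ = -1.079486 rad, θ = 1.413717 rad.
sin φ₂ = sin φ₁ cos δ + cos φ₁ sin δ cos θ = (-0.881715)(0.993239) + (0.471782)(0.116087)(0.156434) = -0.867187
φ₂ = asin(-0.867187) = -1.049525 rad = -60.13°.
Then Δλ = atan2(0.054093, 0.228627) = 0.232329 rad, from sin θ sin δ cos φ₁ over cos δ − sin φ₁ sin φ₂.
Hence λ₂ = -70.24° + 13.31° = -56.93°.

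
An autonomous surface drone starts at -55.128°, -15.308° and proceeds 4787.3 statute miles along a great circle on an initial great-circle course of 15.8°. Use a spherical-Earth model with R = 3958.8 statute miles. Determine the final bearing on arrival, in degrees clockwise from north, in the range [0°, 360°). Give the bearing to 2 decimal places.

final bearing 9.19°

The arc subtends δ = 4787.3/3958.8 = 1.209281 rad at the centre.
With φ₁ = -55.128° = -0.962165 rad and θ = 15.8° = 0.275762 rad:
Destination latitude: φ₂ = arcsin( sin φ₁ cos δ + cos φ₁ sin δ cos θ ) = arcsin(0.224403) = 12.968°.
Δλ = atan2( sin θ sin δ cos φ₁ , cos δ − sin φ₁ sin φ₂ ) = atan2(0.145612, 0.537799) = 0.264416 rad = 15.150°.
λ₂ = λ₁ + Δλ = -0.158°.
The forward bearing on arrival equals the back-azimuth from the destination plus 180°.
Back-azimuth from P₂ (12.97°, -0.16°) to P₁ (-55.13°, -15.31°), with Δλ' = λ₁ − λ₂ = -15.15°: atan2( sin Δλ' cos φ₁ , cos φ₂ sin φ₁ − sin φ₂ cos φ₁ cos Δλ' ) = 189.19°.
Final bearing = (189.19° + 180°) mod 360° = 9.19°.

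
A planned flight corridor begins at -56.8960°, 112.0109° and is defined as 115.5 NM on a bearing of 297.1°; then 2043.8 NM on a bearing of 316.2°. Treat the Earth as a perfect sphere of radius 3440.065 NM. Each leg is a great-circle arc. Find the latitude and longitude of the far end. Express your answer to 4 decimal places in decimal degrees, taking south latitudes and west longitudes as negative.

Apply the spherical direct solution leg by leg, carrying full precision between legs.
Leg 1: from (-56.8960°, 112.0109°), δ = 115.5/3440.065 = 0.033575 rad, θ = 297.1° → φ = -55.9815°, λ = 108.9490°.
Leg 2: from (-55.9815°, 108.9490°), δ = 2043.8/3440.065 = 0.594117 rad, θ = 316.2° → φ = -27.4381°, λ = 83.0648°.

latitude -27.4381°, longitude 83.0648°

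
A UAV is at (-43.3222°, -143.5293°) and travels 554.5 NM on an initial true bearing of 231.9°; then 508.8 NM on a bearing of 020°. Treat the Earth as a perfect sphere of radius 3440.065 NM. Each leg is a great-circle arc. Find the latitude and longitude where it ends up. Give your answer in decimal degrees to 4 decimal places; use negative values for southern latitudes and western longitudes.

latitude -40.4932°, longitude -150.7227°

Apply the spherical direct solution leg by leg, carrying full precision between legs.
Leg 1: from (-43.3222°, -143.5293°), δ = 554.5/3440.065 = 0.161189 rad, θ = 231.9° → φ = -48.5255°, λ = -154.5228°.
Leg 2: from (-48.5255°, -154.5228°), δ = 508.8/3440.065 = 0.147904 rad, θ = 20° → φ = -40.4932°, λ = -150.7227°.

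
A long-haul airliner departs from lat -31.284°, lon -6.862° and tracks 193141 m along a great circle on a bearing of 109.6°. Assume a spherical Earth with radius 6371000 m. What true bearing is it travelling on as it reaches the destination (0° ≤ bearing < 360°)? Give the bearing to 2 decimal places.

final bearing 108.59°

The arc subtends δ = 193141/6371000 = 0.030316 rad at the centre.
Converting: φ₁ = -0.546009 rad, θ = 1.912881 rad.
Applying the spherical law of cosines for sides, sin φ₂ = sin φ₁ cos δ + cos φ₁ sin δ cos θ = -0.527731, so φ₂ = -31.852°.
Δλ = atan2( sin θ sin δ cos φ₁ , cos δ − sin φ₁ sin φ₂ ) = atan2(0.024403, 0.725500) = 0.033623 rad = 1.926°.
λ₂ = λ₁ + Δλ = -4.936°.
The forward bearing on arrival equals the back-azimuth from the destination plus 180°.
Back-azimuth from P₂ (-31.85°, -4.94°) to P₁ (-31.28°, -6.86°), with Δλ' = λ₁ − λ₂ = -1.93°: atan2( sin Δλ' cos φ₁ , cos φ₂ sin φ₁ − sin φ₂ cos φ₁ cos Δλ' ) = 288.59°.
Final bearing = (288.59° + 180°) mod 360° = 108.59°.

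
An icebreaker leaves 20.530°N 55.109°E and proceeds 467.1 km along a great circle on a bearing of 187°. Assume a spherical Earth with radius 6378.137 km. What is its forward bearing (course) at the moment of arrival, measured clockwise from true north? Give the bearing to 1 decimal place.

δ = 467.1/6378.137 = 0.073235 rad (4.1960°).
With φ₁ = 20.530° = 0.358316 rad and θ = 187° = 3.263766 rad:
sin φ₂ = sin φ₁ cos δ + cos φ₁ sin δ cos θ = (0.350698)(0.997320) + (0.936489)(0.073169)(-0.992546) = 0.281746
φ₂ = asin(0.281746) = 0.285614 rad = 16.364°.
Then Δλ = atan2(-0.008351, 0.898512) = -0.009294 rad, from sin θ sin δ cos φ₁ over cos δ − sin φ₁ sin φ₂.
λ₂ = 55.109° + -0.532° = 54.577°.
The forward bearing on arrival equals the back-azimuth from the destination plus 180°.
Back-azimuth from P₂ (16.4°, 54.6°) to P₁ (20.5°, 55.1°), with Δλ' = λ₁ − λ₂ = 0.5°: atan2( sin Δλ' cos φ₁ , cos φ₂ sin φ₁ − sin φ₂ cos φ₁ cos Δλ' ) = 6.8°.
Final bearing = (6.8° + 180°) mod 360° = 186.8°.

final bearing 186.8°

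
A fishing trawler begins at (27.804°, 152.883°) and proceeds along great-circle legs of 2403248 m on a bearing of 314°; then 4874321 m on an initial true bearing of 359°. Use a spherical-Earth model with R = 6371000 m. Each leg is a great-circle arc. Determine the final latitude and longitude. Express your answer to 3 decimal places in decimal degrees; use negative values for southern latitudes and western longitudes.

latitude 85.081°, longitude 124.128°

Apply the spherical direct solution leg by leg, carrying full precision between legs.
Leg 1: from (27.804°, 152.883°), δ = 2403248/6371000 = 0.377217 rad, θ = 314° → φ = 41.298°, λ = 132.232°.
Leg 2: from (41.298°, 132.232°), δ = 4874321/6371000 = 0.765079 rad, θ = 359° → φ = 85.081°, λ = 124.128°.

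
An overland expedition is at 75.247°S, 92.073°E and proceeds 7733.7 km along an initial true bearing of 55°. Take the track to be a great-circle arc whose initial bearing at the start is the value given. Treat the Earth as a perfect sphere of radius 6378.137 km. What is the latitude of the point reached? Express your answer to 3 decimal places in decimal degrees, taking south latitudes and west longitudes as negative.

The arc subtends δ = 7733.7/6378.137 = 1.212533 rad at the centre.
With φ₁ = -75.247° = -1.313308 rad and θ = 55° = 0.959931 rad:
Applying the spherical law of cosines for sides, sin φ₂ = sin φ₁ cos δ + cos φ₁ sin δ cos θ = -0.202300, so φ₂ = -11.671°.
Δλ = atan2( sin θ sin δ cos φ₁ , cos δ − sin φ₁ sin φ₂ ) = atan2(0.195355, 0.155018) = 0.900018 rad = 51.567°.
λ₂ = 92.073° + 51.567° = 143.640°.

latitude -11.671°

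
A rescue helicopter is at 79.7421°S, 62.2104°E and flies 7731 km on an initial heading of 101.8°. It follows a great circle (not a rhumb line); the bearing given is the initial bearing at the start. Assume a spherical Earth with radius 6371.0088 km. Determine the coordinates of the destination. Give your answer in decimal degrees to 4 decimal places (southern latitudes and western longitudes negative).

The arc subtends δ = 7731/6371.0088 = 1.213466 rad at the centre.
With φ₁ = -79.7421° = -1.391762 rad and θ = 101.8° = 1.776745 rad:
Applying the spherical law of cosines for sides, sin φ₂ = sin φ₁ cos δ + cos φ₁ sin δ cos θ = -0.378300, so φ₂ = -22.2284°.
Then Δλ = atan2(0.163305, -0.022479) = 1.707586 rad, from sin θ sin δ cos φ₁ over cos δ − sin φ₁ sin φ₂.
λ₂ = λ₁ + Δλ = 160.0479°.

latitude -22.2284°, longitude 160.0479°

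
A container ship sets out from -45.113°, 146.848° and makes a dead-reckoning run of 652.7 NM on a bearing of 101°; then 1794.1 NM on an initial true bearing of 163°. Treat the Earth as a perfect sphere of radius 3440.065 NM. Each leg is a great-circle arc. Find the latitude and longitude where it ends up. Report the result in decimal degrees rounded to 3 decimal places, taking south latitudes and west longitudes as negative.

Apply the spherical direct solution leg by leg, carrying full precision between legs.
Leg 1: from (-45.113°, 146.848°), δ = 652.7/3440.065 = 0.189735 rad, θ = 101° → φ = -46.152°, λ = 162.348°.
Leg 2: from (-46.152°, 162.348°), δ = 1794.1/3440.065 = 0.521531 rad, θ = 163° → φ = -72.815°, λ = -168.113°.

latitude -72.815°, longitude -168.113°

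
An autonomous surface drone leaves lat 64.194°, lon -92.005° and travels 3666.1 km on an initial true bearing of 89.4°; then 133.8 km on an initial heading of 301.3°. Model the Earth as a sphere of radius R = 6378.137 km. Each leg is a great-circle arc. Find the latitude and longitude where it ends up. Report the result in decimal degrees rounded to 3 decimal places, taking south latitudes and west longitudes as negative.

latitude 49.909°, longitude -37.131°

Apply the spherical direct solution leg by leg, carrying full precision between legs.
Leg 1: from (64.194°, -92.005°), δ = 3666.1/6378.137 = 0.574792 rad, θ = 89.4° → φ = 49.295°, λ = -35.536°.
Leg 2: from (49.295°, -35.536°), δ = 133.8/6378.137 = 0.020978 rad, θ = 301.3° → φ = 49.909°, λ = -37.131°.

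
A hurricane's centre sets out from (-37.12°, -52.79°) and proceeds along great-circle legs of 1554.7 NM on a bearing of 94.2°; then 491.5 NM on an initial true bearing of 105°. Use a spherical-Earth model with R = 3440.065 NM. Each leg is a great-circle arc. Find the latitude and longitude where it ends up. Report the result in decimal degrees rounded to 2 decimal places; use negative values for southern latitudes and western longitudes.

latitude -36.37°, longitude -10.99°

Apply the spherical direct solution leg by leg, carrying full precision between legs.
Leg 1: from (-37.12°, -52.79°), δ = 1554.7/3440.065 = 0.451939 rad, θ = 94.2° → φ = -34.64°, λ = -20.83°.
Leg 2: from (-34.64°, -20.83°), δ = 491.5/3440.065 = 0.142875 rad, θ = 105° → φ = -36.37°, λ = -10.99°.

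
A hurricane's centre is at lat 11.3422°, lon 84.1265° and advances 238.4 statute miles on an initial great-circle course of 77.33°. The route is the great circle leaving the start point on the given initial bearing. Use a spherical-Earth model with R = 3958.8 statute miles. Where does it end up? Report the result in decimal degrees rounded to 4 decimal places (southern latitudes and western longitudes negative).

latitude 12.0787°, longitude 87.5691°

Central angle δ = d/R = 0.060220 rad.
With φ₁ = 11.3422° = 0.197959 rad and θ = 77.33° = 1.349663 rad:
Destination latitude: φ₂ = arcsin( sin φ₁ cos δ + cos φ₁ sin δ cos θ ) = arcsin(0.209254) = 12.0787°.
For the longitude increment, Δλ = atan2( sin θ sin δ cos φ₁, cos δ − sin φ₁ sin φ₂ ) = atan2(0.057572, 0.957034) = 3.4426°.
λ₂ = λ₁ + Δλ = 87.5691°.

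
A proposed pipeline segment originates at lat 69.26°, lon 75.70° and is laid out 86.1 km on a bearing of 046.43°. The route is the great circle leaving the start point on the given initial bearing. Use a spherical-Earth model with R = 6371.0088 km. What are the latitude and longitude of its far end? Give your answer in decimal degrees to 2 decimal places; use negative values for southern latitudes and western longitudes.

The arc subtends δ = 86.1/6371.0088 = 0.013514 rad at the centre.
With φ₁ = 69.26° = 1.208815 rad and θ = 46.43° = 0.810356 rad:
Applying the spherical law of cosines for sides, sin φ₂ = sin φ₁ cos δ + cos φ₁ sin δ cos θ = 0.938410, so φ₂ = 69.79°.
For the longitude increment, Δλ = atan2( sin θ sin δ cos φ₁, cos δ − sin φ₁ sin φ₂ ) = atan2(0.003467, 0.122310) = 1.62°.
λ₂ = 75.70° + 1.62° = 77.32°.

latitude 69.79°, longitude 77.32°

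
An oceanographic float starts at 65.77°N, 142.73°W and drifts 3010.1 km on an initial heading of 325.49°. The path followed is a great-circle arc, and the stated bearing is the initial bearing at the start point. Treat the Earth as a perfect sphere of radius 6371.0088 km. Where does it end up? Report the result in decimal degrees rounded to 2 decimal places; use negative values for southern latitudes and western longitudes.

δ = 3010.1/6371.0088 = 0.472468 rad (27.0704°).
Converting: φ₁ = 1.147903 rad, θ = 5.680872 rad.
Applying the spherical law of cosines for sides, sin φ₂ = sin φ₁ cos δ + cos φ₁ sin δ cos θ = 0.965905, so φ₂ = 75.00°.
Δλ = atan2( sin θ sin δ cos φ₁ , cos δ − sin φ₁ sin φ₂ ) = atan2(-0.105813, 0.009633) = -1.480006 rad = -84.80°.
λ₂ = -142.73° + -84.80° = -227.53°, normalized to (−180°, 180°] → 132.47°.

latitude 75.00°, longitude 132.47°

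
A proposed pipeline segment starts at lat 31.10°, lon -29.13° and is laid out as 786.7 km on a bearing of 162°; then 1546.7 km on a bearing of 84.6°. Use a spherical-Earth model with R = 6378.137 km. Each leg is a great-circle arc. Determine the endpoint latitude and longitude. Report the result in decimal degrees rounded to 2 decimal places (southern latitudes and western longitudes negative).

latitude 24.89°, longitude -11.46°

Apply the spherical direct solution leg by leg, carrying full precision between legs.
Leg 1: from (31.10°, -29.13°), δ = 786.7/6378.137 = 0.123343 rad, θ = 162° → φ = 24.36°, λ = -26.74°.
Leg 2: from (24.36°, -26.74°), δ = 1546.7/6378.137 = 0.242500 rad, θ = 84.6° → φ = 24.89°, λ = -11.46°.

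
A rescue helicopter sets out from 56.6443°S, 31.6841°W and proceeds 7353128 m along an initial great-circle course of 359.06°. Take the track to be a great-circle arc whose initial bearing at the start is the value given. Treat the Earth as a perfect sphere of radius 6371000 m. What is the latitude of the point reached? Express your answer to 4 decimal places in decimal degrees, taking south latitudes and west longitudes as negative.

latitude 9.4800°

Angular distance δ = d/R = 7353128 / 6371000 = 1.154156 rad.
With φ₁ = -56.6443° = -0.988630 rad and θ = 359.06° = 6.266779 rad:
Applying the spherical law of cosines for sides, sin φ₂ = sin φ₁ cos δ + cos φ₁ sin δ cos θ = 0.164704, so φ₂ = 9.4800°.
Then Δλ = atan2(-0.008249, 0.542263) = -0.015210 rad, from sin θ sin δ cos φ₁ over cos δ − sin φ₁ sin φ₂.
Hence λ₂ = -31.6841° + -0.8715° = -32.5556°.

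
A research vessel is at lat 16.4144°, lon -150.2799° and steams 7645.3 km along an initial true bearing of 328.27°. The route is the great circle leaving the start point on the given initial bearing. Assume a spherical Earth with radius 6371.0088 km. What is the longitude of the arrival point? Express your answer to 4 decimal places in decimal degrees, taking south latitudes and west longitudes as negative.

The arc subtends δ = 7645.3/6371.0088 = 1.200014 rad at the centre.
Start latitude φ₁ = 0.286485 rad; initial bearing θ = 5.729392 rad.
Destination latitude: φ₂ = arcsin( sin φ₁ cos δ + cos φ₁ sin δ cos θ ) = arcsin(0.862820) = 59.6347°.
Δλ = atan2( sin θ sin δ cos φ₁ , cos δ − sin φ₁ sin φ₂ ) = atan2(-0.470200, 0.118527) = -1.323863 rad = -75.8518°.
λ₂ = -150.2799° + -75.8518° = -226.1317°, normalized to (−180°, 180°] → 133.8683°.

longitude 133.8683°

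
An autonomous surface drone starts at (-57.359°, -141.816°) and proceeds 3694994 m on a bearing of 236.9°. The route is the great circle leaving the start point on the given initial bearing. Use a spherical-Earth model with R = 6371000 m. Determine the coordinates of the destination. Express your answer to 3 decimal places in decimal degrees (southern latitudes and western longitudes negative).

latitude -59.973°, longitude 151.638°

Central angle δ = d/R = 0.579971 rad.
Start latitude φ₁ = -1.001103 rad; initial bearing θ = 4.134685 rad.
sin φ₂ = sin φ₁ cos δ + cos φ₁ sin δ cos θ = (-0.842067)(0.836479) + (0.539373)(0.548000)(-0.546102) = -0.865786
φ₂ = asin(-0.865786) = -1.046718 rad = -59.973°.
Δλ = atan2( sin θ sin δ cos φ₁ , cos δ − sin φ₁ sin φ₂ ) = atan2(-0.247610, 0.107429) = -1.161440 rad = -66.546°.
λ₂ = -141.816° + -66.546° = -208.362°, normalized to (−180°, 180°] → 151.638°.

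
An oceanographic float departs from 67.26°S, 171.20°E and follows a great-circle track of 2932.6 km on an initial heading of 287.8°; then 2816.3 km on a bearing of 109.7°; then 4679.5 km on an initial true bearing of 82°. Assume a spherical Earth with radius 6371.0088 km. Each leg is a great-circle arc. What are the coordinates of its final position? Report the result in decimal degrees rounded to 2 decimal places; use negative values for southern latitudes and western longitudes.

latitude -31.99°, longitude -138.05°

Apply the spherical direct solution leg by leg, carrying full precision between legs.
Leg 1: from (-67.26°, 171.20°), δ = 2932.6/6371.0088 = 0.460304 rad, θ = 287.8° → φ = -50.69°, λ = 129.31°.
Leg 2: from (-50.69°, 129.31°), δ = 2816.3/6371.0088 = 0.442049 rad, θ = 109.7° → φ = -52.26°, λ = 170.45°.
Leg 3: from (-52.26°, 170.45°), δ = 4679.5/6371.0088 = 0.734499 rad, θ = 82° → φ = -31.99°, λ = -138.05°.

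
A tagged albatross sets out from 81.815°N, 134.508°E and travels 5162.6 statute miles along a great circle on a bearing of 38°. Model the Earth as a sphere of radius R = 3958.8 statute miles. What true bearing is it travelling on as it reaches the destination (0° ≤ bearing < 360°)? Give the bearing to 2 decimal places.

final bearing 174.59°

δ = 5162.6/3958.8 = 1.304082 rad (74.7184°).
Converting: φ₁ = 1.427941 rad, θ = 0.663225 rad.
Applying the spherical law of cosines for sides, sin φ₂ = sin φ₁ cos δ + cos φ₁ sin δ cos θ = 0.369101, so φ₂ = 21.660°.
Then Δλ = atan2(0.084552, -0.101778) = 2.448377 rad, from sin θ sin δ cos φ₁ over cos δ − sin φ₁ sin φ₂.
λ₂ = 134.508° + 140.282° = 274.790°, normalized to (−180°, 180°] → -85.210°.
The forward bearing on arrival equals the back-azimuth from the destination plus 180°.
Back-azimuth from P₂ (21.66°, -85.21°) to P₁ (81.81°, 134.51°), with Δλ' = λ₁ − λ₂ = 219.72°: atan2( sin Δλ' cos φ₁ , cos φ₂ sin φ₁ − sin φ₂ cos φ₁ cos Δλ' ) = 354.59°.
Final bearing = (354.59° + 180°) mod 360° = 174.59°.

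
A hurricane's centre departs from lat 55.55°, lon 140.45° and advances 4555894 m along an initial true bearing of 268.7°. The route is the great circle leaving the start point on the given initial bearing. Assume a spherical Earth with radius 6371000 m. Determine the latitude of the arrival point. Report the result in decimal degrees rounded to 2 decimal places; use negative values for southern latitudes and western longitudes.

latitude 37.89°

Angular distance δ = d/R = 4555894 / 6371000 = 0.715099 rad.
Start latitude φ₁ = 0.969530 rad; initial bearing θ = 4.689700 rad.
Applying the spherical law of cosines for sides, sin φ₂ = sin φ₁ cos δ + cos φ₁ sin δ cos θ = 0.614197, so φ₂ = 37.89°.
Δλ = atan2( sin θ sin δ cos φ₁ , cos δ − sin φ₁ sin φ₂ ) = atan2(-0.370821, 0.248550) = -0.980304 rad = -56.17°.
Hence λ₂ = 140.45° + -56.17° = 84.28°.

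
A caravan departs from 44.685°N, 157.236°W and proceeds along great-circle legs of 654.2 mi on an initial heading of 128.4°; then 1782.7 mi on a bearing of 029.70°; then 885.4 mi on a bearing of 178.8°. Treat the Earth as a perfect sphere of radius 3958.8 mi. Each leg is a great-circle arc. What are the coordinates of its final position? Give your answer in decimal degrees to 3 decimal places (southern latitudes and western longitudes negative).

latitude 45.993°, longitude -122.782°

Apply the spherical direct solution leg by leg, carrying full precision between legs.
Leg 1: from (44.685°, -157.236°), δ = 654.2/3958.8 = 0.165252 rad, θ = 128.4° → φ = 38.388°, λ = -147.769°.
Leg 2: from (38.388°, -147.769°), δ = 1782.7/3958.8 = 0.450313 rad, θ = 29.7° → φ = 58.806°, λ = -123.165°.
Leg 3: from (58.806°, -123.165°), δ = 885.4/3958.8 = 0.223654 rad, θ = 178.8° → φ = 45.993°, λ = -122.782°.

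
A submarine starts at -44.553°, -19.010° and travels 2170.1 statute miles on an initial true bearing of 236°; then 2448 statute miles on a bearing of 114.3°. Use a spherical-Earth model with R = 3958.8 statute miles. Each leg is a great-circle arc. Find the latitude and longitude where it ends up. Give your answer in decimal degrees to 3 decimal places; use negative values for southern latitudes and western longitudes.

latitude -52.955°, longitude -4.664°

Apply the spherical direct solution leg by leg, carrying full precision between legs.
Leg 1: from (-44.553°, -19.010°), δ = 2170.1/3958.8 = 0.548171 rad, θ = 236° → φ = -53.749°, λ = -65.949°.
Leg 2: from (-53.749°, -65.949°), δ = 2448/3958.8 = 0.618369 rad, θ = 114.3° → φ = -52.955°, λ = -4.664°.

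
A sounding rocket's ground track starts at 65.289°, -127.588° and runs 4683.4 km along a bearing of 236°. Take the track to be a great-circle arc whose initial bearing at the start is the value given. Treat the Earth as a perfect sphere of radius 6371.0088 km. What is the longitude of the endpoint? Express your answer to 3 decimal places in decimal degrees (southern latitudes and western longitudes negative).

longitude -168.098°

Central angle δ = d/R = 0.735111 rad.
With φ₁ = 65.289° = 1.139508 rad and θ = 236° = 4.118977 rad:
Destination latitude: φ₂ = arcsin( sin φ₁ cos δ + cos φ₁ sin δ cos θ ) = arcsin(0.517052) = 31.135°.
Then Δλ = atan2(-0.232435, 0.272051) = -0.707032 rad, from sin θ sin δ cos φ₁ over cos δ − sin φ₁ sin φ₂.
Hence λ₂ = -127.588° + -40.510° = -168.098°.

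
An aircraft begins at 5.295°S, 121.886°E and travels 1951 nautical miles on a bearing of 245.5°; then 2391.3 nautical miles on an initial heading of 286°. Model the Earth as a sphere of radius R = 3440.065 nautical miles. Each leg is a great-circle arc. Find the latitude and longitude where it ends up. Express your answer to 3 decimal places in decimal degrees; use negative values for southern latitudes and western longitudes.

Apply the spherical direct solution leg by leg, carrying full precision between legs.
Leg 1: from (-5.295°, 121.886°), δ = 1951/3440.065 = 0.567140 rad, θ = 245.5° → φ = -17.438°, λ = 91.062°.
Leg 2: from (-17.438°, 91.062°), δ = 2391.3/3440.065 = 0.695132 rad, θ = 286° → φ = -3.538°, λ = 52.976°.

latitude -3.538°, longitude 52.976°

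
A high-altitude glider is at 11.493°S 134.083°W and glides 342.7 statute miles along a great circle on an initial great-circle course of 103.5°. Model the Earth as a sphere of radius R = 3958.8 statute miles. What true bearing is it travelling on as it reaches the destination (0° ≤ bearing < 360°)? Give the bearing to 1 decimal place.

final bearing 102.5°

Central angle δ = d/R = 0.086567 rad.
Start latitude φ₁ = -0.200591 rad; initial bearing θ = 1.806416 rad.
Applying the spherical law of cosines for sides, sin φ₂ = sin φ₁ cos δ + cos φ₁ sin δ cos θ = -0.218281, so φ₂ = -12.608°.
For the longitude increment, Δλ = atan2( sin θ sin δ cos φ₁, cos δ − sin φ₁ sin φ₂ ) = atan2(0.082384, 0.952763) = 4.942°.
λ₂ = -134.083° + 4.942° = -129.141°.
The forward bearing on arrival equals the back-azimuth from the destination plus 180°.
Back-azimuth from P₂ (-12.6°, -129.1°) to P₁ (-11.5°, -134.1°), with Δλ' = λ₁ − λ₂ = -4.9°: atan2( sin Δλ' cos φ₁ , cos φ₂ sin φ₁ − sin φ₂ cos φ₁ cos Δλ' ) = 282.5°.
Final bearing = (282.5° + 180°) mod 360° = 102.5°.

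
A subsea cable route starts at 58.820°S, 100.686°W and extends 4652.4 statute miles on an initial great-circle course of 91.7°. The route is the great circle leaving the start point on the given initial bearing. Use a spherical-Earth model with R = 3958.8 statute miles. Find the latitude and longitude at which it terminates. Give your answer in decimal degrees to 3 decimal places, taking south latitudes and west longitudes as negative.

δ = 4652.4/3958.8 = 1.175205 rad (67.3343°).
Converting: φ₁ = -1.026603 rad, θ = 1.600467 rad.
sin φ₂ = sin φ₁ cos δ + cos φ₁ sin δ cos θ = (-0.855545)(0.385354) + (0.517728)(0.922769)(-0.029666) = -0.343861
φ₂ = asin(-0.343861) = -0.351025 rad = -20.112°.
For the longitude increment, Δλ = atan2( sin θ sin δ cos φ₁, cos δ − sin φ₁ sin φ₂ ) = atan2(0.477533, 0.091166) = 79.192°.
Hence λ₂ = -100.686° + 79.192° = -21.494°.

latitude -20.112°, longitude -21.494°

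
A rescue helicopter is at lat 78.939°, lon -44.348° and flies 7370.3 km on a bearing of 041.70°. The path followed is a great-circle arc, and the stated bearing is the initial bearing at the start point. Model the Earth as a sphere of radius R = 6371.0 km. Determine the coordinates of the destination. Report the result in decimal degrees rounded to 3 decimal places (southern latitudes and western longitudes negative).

The arc subtends δ = 7370.3/6371 = 1.156851 rad at the centre.
With φ₁ = 78.939° = 1.377745 rad and θ = 41.7° = 0.727802 rad:
Applying the spherical law of cosines for sides, sin φ₂ = sin φ₁ cos δ + cos φ₁ sin δ cos θ = 0.525899, so φ₂ = 31.729°.
Then Δλ = atan2(0.116848, -0.113906) = 2.343446 rad, from sin θ sin δ cos φ₁ over cos δ − sin φ₁ sin φ₂.
λ₂ = λ₁ + Δλ = 89.922°.

latitude 31.729°, longitude 89.922°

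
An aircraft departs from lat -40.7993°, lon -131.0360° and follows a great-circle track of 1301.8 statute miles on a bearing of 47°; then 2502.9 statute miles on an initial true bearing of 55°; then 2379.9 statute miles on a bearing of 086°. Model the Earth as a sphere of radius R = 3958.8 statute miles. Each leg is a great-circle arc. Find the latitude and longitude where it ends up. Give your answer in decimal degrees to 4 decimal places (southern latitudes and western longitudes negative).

latitude -0.6713°, longitude -52.3207°

Apply the spherical direct solution leg by leg, carrying full precision between legs.
Leg 1: from (-40.7993°, -131.0360°), δ = 1301.8/3958.8 = 0.328837 rad, θ = 47° → φ = -26.8511°, λ = -115.6853°.
Leg 2: from (-26.8511°, -115.6853°), δ = 2502.9/3958.8 = 0.632237 rad, θ = 55° → φ = -3.5522°, λ = -86.6721°.
Leg 3: from (-3.5522°, -86.6721°), δ = 2379.9/3958.8 = 0.601167 rad, θ = 86° → φ = -0.6713°, λ = -52.3207°.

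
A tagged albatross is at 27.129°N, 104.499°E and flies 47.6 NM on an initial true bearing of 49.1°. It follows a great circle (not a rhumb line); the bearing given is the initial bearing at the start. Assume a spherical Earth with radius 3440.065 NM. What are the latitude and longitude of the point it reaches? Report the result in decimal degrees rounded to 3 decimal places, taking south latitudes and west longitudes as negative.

The arc subtends δ = 47.6/3440.065 = 0.013837 rad at the centre.
With φ₁ = 27.129° = 0.473490 rad and θ = 49.1° = 0.856957 rad:
sin φ₂ = sin φ₁ cos δ + cos φ₁ sin δ cos θ = (0.455995)(0.999904) + (0.889982)(0.013837)(0.654741) = 0.464014
φ₂ = asin(0.464014) = 0.482522 rad = 27.646°.
Then Δλ = atan2(0.009308, 0.788316) = 0.011807 rad, from sin θ sin δ cos φ₁ over cos δ − sin φ₁ sin φ₂.
λ₂ = λ₁ + Δλ = 105.175°.

latitude 27.646°, longitude 105.175°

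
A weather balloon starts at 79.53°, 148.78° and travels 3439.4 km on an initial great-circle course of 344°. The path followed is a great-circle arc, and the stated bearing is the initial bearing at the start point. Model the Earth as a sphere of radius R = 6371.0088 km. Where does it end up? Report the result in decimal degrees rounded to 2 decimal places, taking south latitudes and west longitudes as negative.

Angular distance δ = d/R = 3439.4 / 6371.0088 = 0.539852 rad.
With φ₁ = 79.53° = 1.388060 rad and θ = 344° = 6.003933 rad:
sin φ₂ = sin φ₁ cos δ + cos φ₁ sin δ cos θ = (0.983350)(0.857785) + (0.181721)(0.514009)(0.961262) = 0.933291
φ₂ = asin(0.933291) = 1.203469 rad = 68.95°.
Then Δλ = atan2(-0.025746, -0.059967) = -2.736050 rad, from sin θ sin δ cos φ₁ over cos δ − sin φ₁ sin φ₂.
Hence λ₂ = 148.78° + -156.76° = -7.98°.

latitude 68.95°, longitude -7.98°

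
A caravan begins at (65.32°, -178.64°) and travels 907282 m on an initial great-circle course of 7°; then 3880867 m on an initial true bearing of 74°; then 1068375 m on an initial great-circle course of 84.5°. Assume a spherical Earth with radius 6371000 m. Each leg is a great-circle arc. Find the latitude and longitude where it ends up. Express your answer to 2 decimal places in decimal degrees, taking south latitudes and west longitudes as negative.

Apply the spherical direct solution leg by leg, carrying full precision between legs.
Leg 1: from (65.32°, -178.64°), δ = 907282/6371000 = 0.142408 rad, θ = 7° → φ = 73.39°, λ = -175.17°.
Leg 2: from (73.39°, -175.17°), δ = 3880867/6371000 = 0.609146 rad, θ = 74° → φ = 56.20°, λ = -93.78°.
Leg 3: from (56.20°, -93.78°), δ = 1068375/6371000 = 0.167693 rad, θ = 84.5° → φ = 55.92°, λ = -76.54°.

latitude 55.92°, longitude -76.54°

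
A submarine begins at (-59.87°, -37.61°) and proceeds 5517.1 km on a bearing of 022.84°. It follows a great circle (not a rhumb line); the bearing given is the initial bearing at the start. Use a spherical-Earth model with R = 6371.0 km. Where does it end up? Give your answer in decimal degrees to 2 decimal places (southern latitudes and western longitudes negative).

latitude -12.00°, longitude -20.02°

Central angle δ = d/R = 0.865971 rad.
Start latitude φ₁ = -1.044929 rad; initial bearing θ = 0.398633 rad.
Destination latitude: φ₂ = arcsin( sin φ₁ cos δ + cos φ₁ sin δ cos θ ) = arcsin(-0.207984) = -12.00°.
For the longitude increment, Δλ = atan2( sin θ sin δ cos φ₁, cos δ − sin φ₁ sin φ₂ ) = atan2(0.148416, 0.468018) = 17.59°.
λ₂ = λ₁ + Δλ = -20.02°.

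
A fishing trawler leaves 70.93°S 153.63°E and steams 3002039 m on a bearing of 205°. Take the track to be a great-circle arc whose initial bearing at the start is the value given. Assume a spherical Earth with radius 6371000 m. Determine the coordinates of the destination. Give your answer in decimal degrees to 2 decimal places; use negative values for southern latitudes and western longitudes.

The arc subtends δ = 3002039/6371000 = 0.471204 rad at the centre.
Converting: φ₁ = -1.237962 rad, θ = 3.577925 rad.
sin φ₂ = sin φ₁ cos δ + cos φ₁ sin δ cos θ = (-0.945120)(0.891022) + (0.326723)(0.453959)(-0.906308) = -0.976546
φ₂ = asin(-0.976546) = -1.353788 rad = -77.57°.
For the longitude increment, Δλ = atan2( sin θ sin δ cos φ₁, cos δ − sin φ₁ sin φ₂ ) = atan2(-0.062682, -0.031931) = -116.99°.
Hence λ₂ = 153.63° + -116.99° = 36.64°.

latitude -77.57°, longitude 36.64°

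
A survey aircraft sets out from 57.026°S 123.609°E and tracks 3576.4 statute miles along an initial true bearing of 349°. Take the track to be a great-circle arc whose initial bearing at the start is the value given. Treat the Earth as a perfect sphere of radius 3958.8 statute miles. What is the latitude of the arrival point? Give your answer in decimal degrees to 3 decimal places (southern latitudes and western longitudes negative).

δ = 3576.4/3958.8 = 0.903405 rad (51.7613°).
Converting: φ₁ = -0.995291 rad, θ = 6.091199 rad.
sin φ₂ = sin φ₁ cos δ + cos φ₁ sin δ cos θ = (-0.838918)(0.618939) + (0.544258)(0.785439)(0.981627) = -0.099611
φ₂ = asin(-0.099611) = -0.099777 rad = -5.717°.
Δλ = atan2( sin θ sin δ cos φ₁ , cos δ − sin φ₁ sin φ₂ ) = atan2(-0.081567, 0.535374) = -0.151193 rad = -8.663°.
Hence λ₂ = 123.609° + -8.663° = 114.946°.

latitude -5.717°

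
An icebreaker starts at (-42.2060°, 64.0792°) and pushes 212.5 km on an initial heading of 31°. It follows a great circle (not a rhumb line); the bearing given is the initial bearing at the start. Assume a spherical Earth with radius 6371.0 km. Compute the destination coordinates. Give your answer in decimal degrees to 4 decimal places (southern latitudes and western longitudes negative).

Central angle δ = d/R = 0.033354 rad.
Converting: φ₁ = -0.736634 rad, θ = 0.541052 rad.
Destination latitude: φ₂ = arcsin( sin φ₁ cos δ + cos φ₁ sin δ cos θ ) = arcsin(-0.650251) = -40.5605°.
Then Δλ = atan2(0.012723, 0.562607) = 0.022610 rad, from sin θ sin δ cos φ₁ over cos δ − sin φ₁ sin φ₂.
λ₂ = 64.0792° + 1.2954° = 65.3746°.

latitude -40.5605°, longitude 65.3746°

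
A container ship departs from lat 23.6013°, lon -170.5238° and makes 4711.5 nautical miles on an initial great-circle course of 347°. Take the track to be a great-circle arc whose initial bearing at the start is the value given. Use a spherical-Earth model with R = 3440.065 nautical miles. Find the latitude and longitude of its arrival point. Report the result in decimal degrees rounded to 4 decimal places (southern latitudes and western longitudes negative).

latitude 72.7207°, longitude 57.3832°

δ = 4711.5/3440.065 = 1.369596 rad (78.4721°).
Converting: φ₁ = 0.411920 rad, θ = 6.056293 rad.
Destination latitude: φ₂ = arcsin( sin φ₁ cos δ + cos φ₁ sin δ cos θ ) = arcsin(0.954868) = 72.7207°.
For the longitude increment, Δλ = atan2( sin θ sin δ cos φ₁, cos δ − sin φ₁ sin φ₂ ) = atan2(-0.201976, -0.182455) = -132.0930°.
λ₂ = -170.5238° + -132.0930° = -302.6168°, normalized to (−180°, 180°] → 57.3832°.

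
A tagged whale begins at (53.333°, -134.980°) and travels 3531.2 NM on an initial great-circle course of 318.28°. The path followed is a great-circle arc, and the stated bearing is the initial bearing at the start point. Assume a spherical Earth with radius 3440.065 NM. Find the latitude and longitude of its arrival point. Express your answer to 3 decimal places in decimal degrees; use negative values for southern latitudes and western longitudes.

Angular distance δ = d/R = 3531.2 / 3440.065 = 1.026492 rad.
Start latitude φ₁ = 0.930836 rad; initial bearing θ = 5.555034 rad.
Destination latitude: φ₂ = arcsin( sin φ₁ cos δ + cos φ₁ sin δ cos θ ) = arcsin(0.796669) = 52.813°.
For the longitude increment, Δλ = atan2( sin θ sin δ cos φ₁, cos δ − sin φ₁ sin φ₂ ) = atan2(-0.339977, -0.121201) = -109.621°.
λ₂ = -134.980° + -109.621° = -244.601°, normalized to (−180°, 180°] → 115.399°.

latitude 52.813°, longitude 115.399°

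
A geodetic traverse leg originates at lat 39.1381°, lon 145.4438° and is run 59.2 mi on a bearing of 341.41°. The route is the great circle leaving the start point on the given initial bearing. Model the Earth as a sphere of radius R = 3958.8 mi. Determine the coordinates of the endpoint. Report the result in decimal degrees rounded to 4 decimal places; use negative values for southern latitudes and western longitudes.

Angular distance δ = d/R = 59.2 / 3958.8 = 0.014954 rad.
Converting: φ₁ = 0.683089 rad, θ = 5.958729 rad.
Applying the spherical law of cosines for sides, sin φ₂ = sin φ₁ cos δ + cos φ₁ sin δ cos θ = 0.642114, so φ₂ = 39.9497°.
Δλ = atan2( sin θ sin δ cos φ₁ , cos δ − sin φ₁ sin φ₂ ) = atan2(-0.003697, 0.594591) = -0.006218 rad = -0.3563°.
λ₂ = 145.4438° + -0.3563° = 145.0875°.

latitude 39.9497°, longitude 145.0875°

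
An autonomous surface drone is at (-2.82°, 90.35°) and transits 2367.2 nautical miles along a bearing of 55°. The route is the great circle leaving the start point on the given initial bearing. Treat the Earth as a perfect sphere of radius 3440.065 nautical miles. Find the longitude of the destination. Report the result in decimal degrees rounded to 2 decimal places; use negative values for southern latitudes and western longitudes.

longitude 123.74°

The arc subtends δ = 2367.2/3440.065 = 0.688127 rad at the centre.
With φ₁ = -2.82° = -0.049218 rad and θ = 55° = 0.959931 rad:
Destination latitude: φ₂ = arcsin( sin φ₁ cos δ + cos φ₁ sin δ cos θ ) = arcsin(0.325830) = 19.02°.
Then Δλ = atan2(0.519606, 0.788467) = 0.582682 rad, from sin θ sin δ cos φ₁ over cos δ − sin φ₁ sin φ₂.
λ₂ = 90.35° + 33.39° = 123.74°.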